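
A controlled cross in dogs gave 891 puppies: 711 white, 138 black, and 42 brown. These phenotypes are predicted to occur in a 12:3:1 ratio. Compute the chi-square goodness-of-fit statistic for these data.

11.155

Expected counts for N = 891 under a 12:3:1 ratio (total parts = 16):
  white: 891 × 12/16 = 668.25
  black: 891 × 3/16 = 167.0625
  brown: 891 × 1/16 = 55.6875
χ² = Σ (O − E)² / E
  white: (711 − 668.25)² / 668.25 = 2.7348
  black: (138 − 167.0625)² / 167.0625 = 5.0558
  brown: (42 − 55.6875)² / 55.6875 = 3.3643
χ² = 2.7348 + 5.0558 + 3.3643 = 11.1549 ≈ 11.155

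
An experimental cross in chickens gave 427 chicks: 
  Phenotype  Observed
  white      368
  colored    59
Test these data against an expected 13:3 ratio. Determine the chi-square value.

6.820

The 13:3 ratio has 16 parts, so with N = 427 the expected counts are:
  white: 427 × 13/16 = 346.9375
  colored: 427 × 3/16 = 80.0625
χ² = Σ (O − E)² / E
  white: (368 − 346.9375)² / 346.9375 = 1.2787
  colored: (59 − 80.0625)² / 80.0625 = 5.5410
χ² = 1.2787 + 5.5410 = 6.8197 ≈ 6.820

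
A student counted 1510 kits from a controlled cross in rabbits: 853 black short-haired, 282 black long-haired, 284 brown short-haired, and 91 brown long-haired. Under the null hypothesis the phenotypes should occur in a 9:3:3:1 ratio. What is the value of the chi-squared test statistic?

Expected counts for N = 1510 under a 9:3:3:1 ratio (total parts = 16):
  black short-haired: 1510 × 9/16 = 849.375
  black long-haired: 1510 × 3/16 = 283.125
  brown short-haired: 1510 × 3/16 = 283.125
  brown long-haired: 1510 × 1/16 = 94.375
χ² = Σ (O − E)² / E
  black short-haired: (853 − 849.375)² / 849.375 = 0.0155
  black long-haired: (282 − 283.125)² / 283.125 = 0.0045
  brown short-haired: (284 − 283.125)² / 283.125 = 0.0027
  brown long-haired: (91 − 94.375)² / 94.375 = 0.1207
χ² = 0.0155 + 0.0045 + 0.0027 + 0.1207 = 0.1434 ≈ 0.143

0.143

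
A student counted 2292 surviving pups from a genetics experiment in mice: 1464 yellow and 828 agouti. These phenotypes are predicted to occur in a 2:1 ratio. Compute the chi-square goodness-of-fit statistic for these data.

Under the 2:1 hypothesis (Σ ratio = 3, N = 2292):
  yellow: 2292 × 2/3 = 1528
  agouti: 2292 × 1/3 = 764
χ² = Σ (O − E)² / E
  yellow: (1464 − 1528)² / 1528 = 2.6806
  agouti: (828 − 764)² / 764 = 5.3613
χ² = 2.6806 + 5.3613 = 8.0419 ≈ 8.042

8.042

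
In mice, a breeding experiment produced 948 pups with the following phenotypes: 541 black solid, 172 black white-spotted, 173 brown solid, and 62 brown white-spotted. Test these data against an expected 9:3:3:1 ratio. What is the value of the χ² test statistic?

0.553

Total ratio parts = 16. Expected numbers out of 948:
  black solid: 948 × 9/16 = 533.25
  black white-spotted: 948 × 3/16 = 177.75
  brown solid: 948 × 3/16 = 177.75
  brown white-spotted: 948 × 1/16 = 59.25
χ² = Σ (O − E)² / E
  black solid: (541 − 533.25)² / 533.25 = 0.1126
  black white-spotted: (172 − 177.75)² / 177.75 = 0.1860
  brown solid: (173 − 177.75)² / 177.75 = 0.1269
  brown white-spotted: (62 − 59.25)² / 59.25 = 0.1276
χ² = 0.1126 + 0.1860 + 0.1269 + 0.1276 = 0.5531 ≈ 0.553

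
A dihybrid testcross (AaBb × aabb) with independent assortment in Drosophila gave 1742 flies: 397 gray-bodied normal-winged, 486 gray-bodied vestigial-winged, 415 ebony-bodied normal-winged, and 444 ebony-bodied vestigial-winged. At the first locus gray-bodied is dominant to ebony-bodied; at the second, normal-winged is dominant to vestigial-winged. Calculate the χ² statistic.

A dihybrid testcross with independent assortment gives a 1:1:1:1 ratio.
Under the 1:1:1:1 hypothesis (Σ ratio = 4, N = 1742):
  gray-bodied normal-winged: 1742 × 1/4 = 435.5
  gray-bodied vestigial-winged: 1742 × 1/4 = 435.5
  ebony-bodied normal-winged: 1742 × 1/4 = 435.5
  ebony-bodied vestigial-winged: 1742 × 1/4 = 435.5
χ² = Σ (O − E)² / E
  gray-bodied normal-winged: (397 − 435.5)² / 435.5 = 3.4036
  gray-bodied vestigial-winged: (486 − 435.5)² / 435.5 = 5.8559
  ebony-bodied normal-winged: (415 − 435.5)² / 435.5 = 0.9650
  ebony-bodied vestigial-winged: (444 − 435.5)² / 435.5 = 0.1659
χ² = 3.4036 + 5.8559 + 0.9650 + 0.1659 = 10.3904 ≈ 10.390

10.390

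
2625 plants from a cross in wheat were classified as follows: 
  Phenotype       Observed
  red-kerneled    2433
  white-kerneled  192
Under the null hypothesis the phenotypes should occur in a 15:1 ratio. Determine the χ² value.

5.075

Expected counts for N = 2625 under a 15:1 ratio (total parts = 16):
  red-kerneled: 2625 × 15/16 = 2460.9375
  white-kerneled: 2625 × 1/16 = 164.0625
χ² = Σ (O − E)² / E
  red-kerneled: (2433 − 2460.9375)² / 2460.9375 = 0.3172
  white-kerneled: (192 − 164.0625)² / 164.0625 = 4.7574
χ² = 0.3172 + 4.7574 = 5.0746 ≈ 5.075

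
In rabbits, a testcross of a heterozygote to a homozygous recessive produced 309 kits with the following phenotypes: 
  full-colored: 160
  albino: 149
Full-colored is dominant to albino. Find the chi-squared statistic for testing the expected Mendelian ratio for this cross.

0.392

A testcross of a heterozygote (Aa × aa) gives a 1:1 phenotypic ratio.
Under the 1:1 hypothesis (Σ ratio = 2, N = 309):
  full-colored: 309 × 1/2 = 154.5
  albino: 309 × 1/2 = 154.5
χ² = Σ (O − E)² / E
  full-colored: (160 − 154.5)² / 154.5 = 0.1958
  albino: (149 − 154.5)² / 154.5 = 0.1958
χ² = 0.1958 + 0.1958 = 0.3916 ≈ 0.392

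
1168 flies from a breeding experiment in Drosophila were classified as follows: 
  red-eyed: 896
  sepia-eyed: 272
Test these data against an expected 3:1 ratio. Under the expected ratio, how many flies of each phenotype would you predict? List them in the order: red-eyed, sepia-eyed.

876, 292

Total ratio parts = 4. Expected numbers out of 1168:
  red-eyed: 1168 × 3/4 = 876
  sepia-eyed: 1168 × 1/4 = 292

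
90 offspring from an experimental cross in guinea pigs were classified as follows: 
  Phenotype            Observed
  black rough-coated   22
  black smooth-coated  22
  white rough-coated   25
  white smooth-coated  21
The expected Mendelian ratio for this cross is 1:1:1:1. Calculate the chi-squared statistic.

0.400

Expected counts for N = 90 under a 1:1:1:1 ratio (total parts = 4):
  black rough-coated: 90 × 1/4 = 22.5
  black smooth-coated: 90 × 1/4 = 22.5
  white rough-coated: 90 × 1/4 = 22.5
  white smooth-coated: 90 × 1/4 = 22.5
χ² = Σ (O − E)² / E
  black rough-coated: (22 − 22.5)² / 22.5 = 0.0111
  black smooth-coated: (22 − 22.5)² / 22.5 = 0.0111
  white rough-coated: (25 − 22.5)² / 22.5 = 0.2778
  white smooth-coated: (21 − 22.5)² / 22.5 = 0.1000
χ² = 0.0111 + 0.0111 + 0.2778 + 0.1000 = 0.400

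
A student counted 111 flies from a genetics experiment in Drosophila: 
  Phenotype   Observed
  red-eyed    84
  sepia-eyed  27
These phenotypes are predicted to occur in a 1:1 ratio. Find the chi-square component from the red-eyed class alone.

14.635

Expected counts for N = 111 under a 1:1 ratio (total parts = 2):
  red-eyed: 111 × 1/2 = 55.5
  sepia-eyed: 111 × 1/2 = 55.5
Contribution of red-eyed: (84 − 55.5)² / 55.5 = 14.6351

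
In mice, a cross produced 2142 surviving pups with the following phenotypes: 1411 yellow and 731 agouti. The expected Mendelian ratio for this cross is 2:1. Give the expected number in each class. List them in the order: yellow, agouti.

Under the 2:1 hypothesis (Σ ratio = 3, N = 2142):
  yellow: 2142 × 2/3 = 1428
  agouti: 2142 × 1/3 = 714

1428, 714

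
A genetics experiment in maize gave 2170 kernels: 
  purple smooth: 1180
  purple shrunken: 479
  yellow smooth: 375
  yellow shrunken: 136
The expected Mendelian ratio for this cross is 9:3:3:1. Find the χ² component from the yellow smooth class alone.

2.497

Total ratio parts = 16. Expected numbers out of 2170:
  purple smooth: 2170 × 9/16 = 1220.625
  purple shrunken: 2170 × 3/16 = 406.875
  yellow smooth: 2170 × 3/16 = 406.875
  yellow shrunken: 2170 × 1/16 = 135.625
Contribution of yellow smooth: (375 − 406.875)² / 406.875 = 2.4971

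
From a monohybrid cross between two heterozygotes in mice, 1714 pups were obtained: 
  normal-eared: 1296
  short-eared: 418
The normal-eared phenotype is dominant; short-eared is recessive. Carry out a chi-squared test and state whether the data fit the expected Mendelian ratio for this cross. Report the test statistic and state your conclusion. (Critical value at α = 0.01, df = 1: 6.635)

For a monohybrid cross between heterozygotes with complete dominance, the expected phenotypic ratio is 3:1.
Total ratio parts = 4. Expected numbers out of 1714:
  normal-eared: 1714 × 3/4 = 1285.5
  short-eared: 1714 × 1/4 = 428.5
χ² = Σ (O − E)² / E
  normal-eared: (1296 − 1285.5)² / 1285.5 = 0.0858
  short-eared: (418 − 428.5)² / 428.5 = 0.2573
χ² = 0.0858 + 0.2573 = 0.3431 ≈ 0.343
Degrees of freedom = 2 − 1 = 1; critical value at α = 0.01 is 6.635.
Since 0.343 < 6.635, we fail to reject the null hypothesis — the data are consistent with the 3:1 ratio.

0.343; consistent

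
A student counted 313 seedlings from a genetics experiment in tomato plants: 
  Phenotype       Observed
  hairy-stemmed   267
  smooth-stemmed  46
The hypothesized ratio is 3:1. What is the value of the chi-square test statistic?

Under the 3:1 hypothesis (Σ ratio = 4, N = 313):
  hairy-stemmed: 313 × 3/4 = 234.75
  smooth-stemmed: 313 × 1/4 = 78.25
χ² = Σ (O − E)² / E
  hairy-stemmed: (267 − 234.75)² / 234.75 = 4.4305
  smooth-stemmed: (46 − 78.25)² / 78.25 = 13.2915
χ² = 4.4305 + 13.2915 = 17.722

17.722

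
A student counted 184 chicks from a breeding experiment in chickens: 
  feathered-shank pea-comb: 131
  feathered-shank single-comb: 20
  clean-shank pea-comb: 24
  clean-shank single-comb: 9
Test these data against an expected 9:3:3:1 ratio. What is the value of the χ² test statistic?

17.140

Expected counts for N = 184 under a 9:3:3:1 ratio (total parts = 16):
  feathered-shank pea-comb: 184 × 9/16 = 103.5
  feathered-shank single-comb: 184 × 3/16 = 34.5
  clean-shank pea-comb: 184 × 3/16 = 34.5
  clean-shank single-comb: 184 × 1/16 = 11.5
χ² = Σ (O − E)² / E
  feathered-shank pea-comb: (131 − 103.5)² / 103.5 = 7.3068
  feathered-shank single-comb: (20 − 34.5)² / 34.5 = 6.0942
  clean-shank pea-comb: (24 − 34.5)² / 34.5 = 3.1957
  clean-shank single-comb: (9 − 11.5)² / 11.5 = 0.5435
χ² = 7.3068 + 6.0942 + 3.1957 + 0.5435 = 17.1402 ≈ 17.140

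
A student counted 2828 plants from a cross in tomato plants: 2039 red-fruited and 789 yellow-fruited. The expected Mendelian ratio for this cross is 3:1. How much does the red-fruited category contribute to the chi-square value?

Expected counts for N = 2828 under a 3:1 ratio (total parts = 4):
  red-fruited: 2828 × 3/4 = 2121
  yellow-fruited: 2828 × 1/4 = 707
Contribution of red-fruited: (2039 − 2121)² / 2121 = 3.1702

3.170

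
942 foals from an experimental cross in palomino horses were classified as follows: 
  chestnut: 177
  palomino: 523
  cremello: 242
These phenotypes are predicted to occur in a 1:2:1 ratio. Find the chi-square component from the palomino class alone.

5.741

The 1:2:1 ratio has 4 parts, so with N = 942 the expected counts are:
  chestnut: 942 × 1/4 = 235.5
  palomino: 942 × 2/4 = 471
  cremello: 942 × 1/4 = 235.5
Contribution of palomino: (523 − 471)² / 471 = 5.7410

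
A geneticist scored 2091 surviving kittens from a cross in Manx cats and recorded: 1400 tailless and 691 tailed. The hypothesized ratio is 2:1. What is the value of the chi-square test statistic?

0.077

The 2:1 ratio has 3 parts, so with N = 2091 the expected counts are:
  tailless: 2091 × 2/3 = 1394
  tailed: 2091 × 1/3 = 697
χ² = Σ (O − E)² / E
  tailless: (1400 − 1394)² / 1394 = 0.0258
  tailed: (691 − 697)² / 697 = 0.0516
χ² = 0.0258 + 0.0516 = 0.0774 ≈ 0.077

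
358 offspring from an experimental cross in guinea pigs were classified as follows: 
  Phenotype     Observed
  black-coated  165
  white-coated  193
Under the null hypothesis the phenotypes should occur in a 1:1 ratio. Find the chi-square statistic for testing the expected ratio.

2.190

Expected counts for N = 358 under a 1:1 ratio (total parts = 2):
  black-coated: 358 × 1/2 = 179
  white-coated: 358 × 1/2 = 179
χ² = Σ (O − E)² / E
  black-coated: (165 − 179)² / 179 = 1.0950
  white-coated: (193 − 179)² / 179 = 1.0950
χ² = 1.0950 + 1.0950 = 2.190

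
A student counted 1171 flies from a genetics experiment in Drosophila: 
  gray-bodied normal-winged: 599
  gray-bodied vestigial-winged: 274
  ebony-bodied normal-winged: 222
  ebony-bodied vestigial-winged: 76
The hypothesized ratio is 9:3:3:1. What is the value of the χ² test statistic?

19.041

Total ratio parts = 16. Expected numbers out of 1171:
  gray-bodied normal-winged: 1171 × 9/16 = 658.6875
  gray-bodied vestigial-winged: 1171 × 3/16 = 219.5625
  ebony-bodied normal-winged: 1171 × 3/16 = 219.5625
  ebony-bodied vestigial-winged: 1171 × 1/16 = 73.1875
χ² = Σ (O − E)² / E
  gray-bodied normal-winged: (599 − 658.6875)² / 658.6875 = 5.4086
  gray-bodied vestigial-winged: (274 − 219.5625)² / 219.5625 = 13.4970
  ebony-bodied normal-winged: (222 − 219.5625)² / 219.5625 = 0.0271
  ebony-bodied vestigial-winged: (76 − 73.1875)² / 73.1875 = 0.1081
χ² = 5.4086 + 13.4970 + 0.0271 + 0.1081 = 19.0408 ≈ 19.041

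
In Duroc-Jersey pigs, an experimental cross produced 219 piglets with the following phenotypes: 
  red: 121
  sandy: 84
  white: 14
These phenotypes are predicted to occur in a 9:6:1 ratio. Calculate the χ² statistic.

Under the 9:6:1 hypothesis (Σ ratio = 16, N = 219):
  red: 219 × 9/16 = 123.1875
  sandy: 219 × 6/16 = 82.125
  white: 219 × 1/16 = 13.6875
χ² = Σ (O − E)² / E
  red: (121 − 123.1875)² / 123.1875 = 0.0388
  sandy: (84 − 82.125)² / 82.125 = 0.0428
  white: (14 − 13.6875)² / 13.6875 = 0.0071
χ² = 0.0388 + 0.0428 + 0.0071 = 0.0887 ≈ 0.089

0.089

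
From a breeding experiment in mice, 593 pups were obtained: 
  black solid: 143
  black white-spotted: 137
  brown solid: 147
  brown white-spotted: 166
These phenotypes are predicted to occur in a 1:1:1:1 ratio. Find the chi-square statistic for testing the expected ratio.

3.175

Total ratio parts = 4. Expected numbers out of 593:
  black solid: 593 × 1/4 = 148.25
  black white-spotted: 593 × 1/4 = 148.25
  brown solid: 593 × 1/4 = 148.25
  brown white-spotted: 593 × 1/4 = 148.25
χ² = Σ (O − E)² / E
  black solid: (143 − 148.25)² / 148.25 = 0.1859
  black white-spotted: (137 − 148.25)² / 148.25 = 0.8537
  brown solid: (147 − 148.25)² / 148.25 = 0.0105
  brown white-spotted: (166 − 148.25)² / 148.25 = 2.1252
χ² = 0.1859 + 0.8537 + 0.0105 + 2.1252 = 3.1753 ≈ 3.175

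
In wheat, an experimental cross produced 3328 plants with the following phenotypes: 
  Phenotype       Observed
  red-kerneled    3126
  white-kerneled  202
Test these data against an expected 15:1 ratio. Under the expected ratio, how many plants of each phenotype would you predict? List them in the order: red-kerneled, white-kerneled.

Expected counts for N = 3328 under a 15:1 ratio (total parts = 16):
  red-kerneled: 3328 × 15/16 = 3120
  white-kerneled: 3328 × 1/16 = 208

3120, 208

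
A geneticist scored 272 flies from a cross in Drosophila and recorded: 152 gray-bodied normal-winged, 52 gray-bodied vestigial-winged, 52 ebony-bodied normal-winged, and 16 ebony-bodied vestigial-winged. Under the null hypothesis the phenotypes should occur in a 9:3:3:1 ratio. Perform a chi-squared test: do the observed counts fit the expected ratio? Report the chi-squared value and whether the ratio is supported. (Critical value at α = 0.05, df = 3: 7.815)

0.105; consistent

Expected counts for N = 272 under a 9:3:3:1 ratio (total parts = 16):
  gray-bodied normal-winged: 272 × 9/16 = 153
  gray-bodied vestigial-winged: 272 × 3/16 = 51
  ebony-bodied normal-winged: 272 × 3/16 = 51
  ebony-bodied vestigial-winged: 272 × 1/16 = 17
χ² = Σ (O − E)² / E
  gray-bodied normal-winged: (152 − 153)² / 153 = 0.0065
  gray-bodied vestigial-winged: (52 − 51)² / 51 = 0.0196
  ebony-bodied normal-winged: (52 − 51)² / 51 = 0.0196
  ebony-bodied vestigial-winged: (16 − 17)² / 17 = 0.0588
χ² = 0.0065 + 0.0196 + 0.0196 + 0.0588 = 0.1045 ≈ 0.105
Degrees of freedom = 4 − 1 = 3; critical value at α = 0.05 is 7.815.
Since 0.105 < 7.815, we fail to reject the null hypothesis — the data are consistent with the 9:3:3:1 ratio.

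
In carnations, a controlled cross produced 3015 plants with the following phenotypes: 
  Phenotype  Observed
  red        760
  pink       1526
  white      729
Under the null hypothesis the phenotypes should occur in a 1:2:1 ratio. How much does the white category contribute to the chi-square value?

0.813

The 1:2:1 ratio has 4 parts, so with N = 3015 the expected counts are:
  red: 3015 × 1/4 = 753.75
  pink: 3015 × 2/4 = 1507.5
  white: 3015 × 1/4 = 753.75
Contribution of white: (729 − 753.75)² / 753.75 = 0.8127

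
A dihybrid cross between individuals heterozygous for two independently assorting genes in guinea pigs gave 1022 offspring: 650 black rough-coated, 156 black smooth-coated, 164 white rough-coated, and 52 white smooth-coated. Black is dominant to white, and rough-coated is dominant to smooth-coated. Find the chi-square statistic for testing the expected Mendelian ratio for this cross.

22.631

A dihybrid F₂ with independent assortment and complete dominance at both loci gives a 9:3:3:1 phenotypic ratio.
The 9:3:3:1 ratio has 16 parts, so with N = 1022 the expected counts are:
  black rough-coated: 1022 × 9/16 = 574.875
  black smooth-coated: 1022 × 3/16 = 191.625
  white rough-coated: 1022 × 3/16 = 191.625
  white smooth-coated: 1022 × 1/16 = 63.875
χ² = Σ (O − E)² / E
  black rough-coated: (650 − 574.875)² / 574.875 = 9.8174
  black smooth-coated: (156 − 191.625)² / 191.625 = 6.6230
  white rough-coated: (164 − 191.625)² / 191.625 = 3.9825
  white smooth-coated: (52 − 63.875)² / 63.875 = 2.2077
χ² = 9.8174 + 6.6230 + 3.9825 + 2.2077 = 22.6306 ≈ 22.631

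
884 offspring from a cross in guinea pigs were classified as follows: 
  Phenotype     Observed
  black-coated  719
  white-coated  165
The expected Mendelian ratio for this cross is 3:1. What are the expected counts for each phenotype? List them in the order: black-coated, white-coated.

663, 221

Under the 3:1 hypothesis (Σ ratio = 4, N = 884):
  black-coated: 884 × 3/4 = 663
  white-coated: 884 × 1/4 = 221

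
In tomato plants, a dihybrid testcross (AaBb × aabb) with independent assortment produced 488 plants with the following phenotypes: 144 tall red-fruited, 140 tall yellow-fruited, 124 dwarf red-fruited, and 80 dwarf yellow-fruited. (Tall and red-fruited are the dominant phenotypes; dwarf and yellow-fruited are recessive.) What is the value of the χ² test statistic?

21.115

A dihybrid testcross with independent assortment gives a 1:1:1:1 ratio.
Under the 1:1:1:1 hypothesis (Σ ratio = 4, N = 488):
  tall red-fruited: 488 × 1/4 = 122
  tall yellow-fruited: 488 × 1/4 = 122
  dwarf red-fruited: 488 × 1/4 = 122
  dwarf yellow-fruited: 488 × 1/4 = 122
χ² = Σ (O − E)² / E
  tall red-fruited: (144 − 122)² / 122 = 3.9672
  tall yellow-fruited: (140 − 122)² / 122 = 2.6557
  dwarf red-fruited: (124 − 122)² / 122 = 0.0328
  dwarf yellow-fruited: (80 − 122)² / 122 = 14.4590
χ² = 3.9672 + 2.6557 + 0.0328 + 14.4590 = 21.1147 ≈ 21.115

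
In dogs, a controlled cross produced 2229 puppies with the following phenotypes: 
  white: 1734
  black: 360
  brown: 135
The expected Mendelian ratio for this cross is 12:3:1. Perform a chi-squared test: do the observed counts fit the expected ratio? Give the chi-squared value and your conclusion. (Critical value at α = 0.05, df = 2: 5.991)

Expected counts for N = 2229 under a 12:3:1 ratio (total parts = 16):
  white: 2229 × 12/16 = 1671.75
  black: 2229 × 3/16 = 417.9375
  brown: 2229 × 1/16 = 139.3125
χ² = Σ (O − E)² / E
  white: (1734 − 1671.75)² / 1671.75 = 2.3180
  black: (360 − 417.9375)² / 417.9375 = 8.0317
  brown: (135 − 139.3125)² / 139.3125 = 0.1335
χ² = 2.3180 + 8.0317 + 0.1335 = 10.4832 ≈ 10.483
Degrees of freedom = 3 − 1 = 2; critical value at α = 0.05 is 5.991.
Since 10.483 > 5.991, we reject the null hypothesis — the data do not fit the 12:3:1 ratio.

10.483; not consistent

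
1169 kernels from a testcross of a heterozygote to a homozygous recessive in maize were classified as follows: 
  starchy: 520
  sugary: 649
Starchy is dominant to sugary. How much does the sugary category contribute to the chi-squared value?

A testcross of a heterozygote (Aa × aa) gives a 1:1 phenotypic ratio.
Total ratio parts = 2. Expected numbers out of 1169:
  starchy: 1169 × 1/2 = 584.5
  sugary: 1169 × 1/2 = 584.5
Contribution of sugary: (649 − 584.5)² / 584.5 = 7.1176

7.118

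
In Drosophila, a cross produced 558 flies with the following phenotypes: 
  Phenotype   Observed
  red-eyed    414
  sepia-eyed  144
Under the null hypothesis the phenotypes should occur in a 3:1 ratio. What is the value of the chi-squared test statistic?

Total ratio parts = 4. Expected numbers out of 558:
  red-eyed: 558 × 3/4 = 418.5
  sepia-eyed: 558 × 1/4 = 139.5
χ² = Σ (O − E)² / E
  red-eyed: (414 − 418.5)² / 418.5 = 0.0484
  sepia-eyed: (144 − 139.5)² / 139.5 = 0.1452
χ² = 0.0484 + 0.1452 = 0.1936 ≈ 0.194

0.194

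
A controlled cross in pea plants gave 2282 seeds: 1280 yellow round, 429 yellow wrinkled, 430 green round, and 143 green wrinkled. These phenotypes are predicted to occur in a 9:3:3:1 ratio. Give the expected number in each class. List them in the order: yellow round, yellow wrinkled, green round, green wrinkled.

Under the 9:3:3:1 hypothesis (Σ ratio = 16, N = 2282):
  yellow round: 2282 × 9/16 = 1283.625
  yellow wrinkled: 2282 × 3/16 = 427.875
  green round: 2282 × 3/16 = 427.875
  green wrinkled: 2282 × 1/16 = 142.625

1283.625, 427.875, 427.875, 142.625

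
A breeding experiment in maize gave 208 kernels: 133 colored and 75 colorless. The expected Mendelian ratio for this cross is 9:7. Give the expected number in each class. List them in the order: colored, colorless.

Under the 9:7 hypothesis (Σ ratio = 16, N = 208):
  colored: 208 × 9/16 = 117
  colorless: 208 × 7/16 = 91

117, 91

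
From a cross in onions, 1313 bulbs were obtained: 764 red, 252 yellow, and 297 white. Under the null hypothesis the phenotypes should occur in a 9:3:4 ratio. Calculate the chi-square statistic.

Total ratio parts = 16. Expected numbers out of 1313:
  red: 1313 × 9/16 = 738.5625
  yellow: 1313 × 3/16 = 246.1875
  white: 1313 × 4/16 = 328.25
χ² = Σ (O − E)² / E
  red: (764 − 738.5625)² / 738.5625 = 0.8761
  yellow: (252 − 246.1875)² / 246.1875 = 0.1372
  white: (297 − 328.25)² / 328.25 = 2.9751
χ² = 0.8761 + 0.1372 + 2.9751 = 3.9884 ≈ 3.988

3.988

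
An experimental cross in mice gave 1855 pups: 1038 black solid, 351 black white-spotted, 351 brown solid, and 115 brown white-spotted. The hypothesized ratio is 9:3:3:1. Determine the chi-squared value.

Total ratio parts = 16. Expected numbers out of 1855:
  black solid: 1855 × 9/16 = 1043.4375
  black white-spotted: 1855 × 3/16 = 347.8125
  brown solid: 1855 × 3/16 = 347.8125
  brown white-spotted: 1855 × 1/16 = 115.9375
χ² = Σ (O − E)² / E
  black solid: (1038 − 1043.4375)² / 1043.4375 = 0.0283
  black white-spotted: (351 − 347.8125)² / 347.8125 = 0.0292
  brown solid: (351 − 347.8125)² / 347.8125 = 0.0292
  brown white-spotted: (115 − 115.9375)² / 115.9375 = 0.0076
χ² = 0.0283 + 0.0292 + 0.0292 + 0.0076 = 0.0943 ≈ 0.094

0.094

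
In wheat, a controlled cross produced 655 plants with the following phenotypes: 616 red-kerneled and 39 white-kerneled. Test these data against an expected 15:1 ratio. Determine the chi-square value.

Under the 15:1 hypothesis (Σ ratio = 16, N = 655):
  red-kerneled: 655 × 15/16 = 614.0625
  white-kerneled: 655 × 1/16 = 40.9375
χ² = Σ (O − E)² / E
  red-kerneled: (616 − 614.0625)² / 614.0625 = 0.0061
  white-kerneled: (39 − 40.9375)² / 40.9375 = 0.0917
χ² = 0.0061 + 0.0917 = 0.0978 ≈ 0.098

0.098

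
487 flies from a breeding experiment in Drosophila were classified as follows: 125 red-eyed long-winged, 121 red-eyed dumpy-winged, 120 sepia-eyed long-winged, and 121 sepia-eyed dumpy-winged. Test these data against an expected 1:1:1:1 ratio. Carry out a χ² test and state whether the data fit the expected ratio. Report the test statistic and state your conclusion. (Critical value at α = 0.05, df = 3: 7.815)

The 1:1:1:1 ratio has 4 parts, so with N = 487 the expected counts are:
  red-eyed long-winged: 487 × 1/4 = 121.75
  red-eyed dumpy-winged: 487 × 1/4 = 121.75
  sepia-eyed long-winged: 487 × 1/4 = 121.75
  sepia-eyed dumpy-winged: 487 × 1/4 = 121.75
χ² = Σ (O − E)² / E
  red-eyed long-winged: (125 − 121.75)² / 121.75 = 0.0868
  red-eyed dumpy-winged: (121 − 121.75)² / 121.75 = 0.0046
  sepia-eyed long-winged: (120 − 121.75)² / 121.75 = 0.0252
  sepia-eyed dumpy-winged: (121 − 121.75)² / 121.75 = 0.0046
χ² = 0.0868 + 0.0046 + 0.0252 + 0.0046 = 0.1212 ≈ 0.121
Degrees of freedom = 4 − 1 = 3; critical value at α = 0.05 is 7.815.
Since 0.121 < 7.815, we fail to reject the null hypothesis — the data are consistent with the 1:1:1:1 ratio.

0.121; consistent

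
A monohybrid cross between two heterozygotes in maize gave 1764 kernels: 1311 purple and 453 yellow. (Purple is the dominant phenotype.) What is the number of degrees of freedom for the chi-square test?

1

For a monohybrid cross between heterozygotes with complete dominance, the expected phenotypic ratio is 3:1.
A goodness-of-fit test with 2 phenotype classes has df = 2 − 1 = 1.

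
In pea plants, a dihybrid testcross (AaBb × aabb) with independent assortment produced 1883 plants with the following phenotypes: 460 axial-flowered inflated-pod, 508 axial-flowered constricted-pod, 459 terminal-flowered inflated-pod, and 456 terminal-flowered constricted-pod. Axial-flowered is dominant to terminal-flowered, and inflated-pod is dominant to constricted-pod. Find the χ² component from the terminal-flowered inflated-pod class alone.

0.293

A dihybrid testcross with independent assortment gives a 1:1:1:1 ratio.
Expected counts for N = 1883 under a 1:1:1:1 ratio (total parts = 4):
  axial-flowered inflated-pod: 1883 × 1/4 = 470.75
  axial-flowered constricted-pod: 1883 × 1/4 = 470.75
  terminal-flowered inflated-pod: 1883 × 1/4 = 470.75
  terminal-flowered constricted-pod: 1883 × 1/4 = 470.75
Contribution of terminal-flowered inflated-pod: (459 − 470.75)² / 470.75 = 0.2933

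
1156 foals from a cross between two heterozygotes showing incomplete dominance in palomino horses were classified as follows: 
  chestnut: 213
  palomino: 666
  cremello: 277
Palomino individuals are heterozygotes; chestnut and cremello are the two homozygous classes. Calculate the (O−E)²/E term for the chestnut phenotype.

With incomplete dominance, a heterozygote × heterozygote cross gives a 1:2:1 phenotypic ratio.
Total ratio parts = 4. Expected numbers out of 1156:
  chestnut: 1156 × 1/4 = 289
  palomino: 1156 × 2/4 = 578
  cremello: 1156 × 1/4 = 289
Contribution of chestnut: (213 − 289)² / 289 = 19.9862

19.986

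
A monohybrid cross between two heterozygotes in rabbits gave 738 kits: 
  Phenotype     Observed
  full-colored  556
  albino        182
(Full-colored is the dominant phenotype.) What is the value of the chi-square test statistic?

0.045

For a monohybrid cross between heterozygotes with complete dominance, the expected phenotypic ratio is 3:1.
Expected counts for N = 738 under a 3:1 ratio (total parts = 4):
  full-colored: 738 × 3/4 = 553.5
  albino: 738 × 1/4 = 184.5
χ² = Σ (O − E)² / E
  full-colored: (556 − 553.5)² / 553.5 = 0.0113
  albino: (182 − 184.5)² / 184.5 = 0.0339
χ² = 0.0113 + 0.0339 = 0.0452 ≈ 0.045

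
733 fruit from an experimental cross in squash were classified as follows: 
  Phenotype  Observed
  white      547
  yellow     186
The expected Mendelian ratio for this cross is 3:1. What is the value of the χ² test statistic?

0.055

Expected counts for N = 733 under a 3:1 ratio (total parts = 4):
  white: 733 × 3/4 = 549.75
  yellow: 733 × 1/4 = 183.25
χ² = Σ (O − E)² / E
  white: (547 − 549.75)² / 549.75 = 0.0138
  yellow: (186 − 183.25)² / 183.25 = 0.0413
χ² = 0.0138 + 0.0413 = 0.0551 ≈ 0.055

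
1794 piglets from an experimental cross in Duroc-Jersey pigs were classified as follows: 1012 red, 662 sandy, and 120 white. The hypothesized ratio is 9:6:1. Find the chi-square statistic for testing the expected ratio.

0.733

The 9:6:1 ratio has 16 parts, so with N = 1794 the expected counts are:
  red: 1794 × 9/16 = 1009.125
  sandy: 1794 × 6/16 = 672.75
  white: 1794 × 1/16 = 112.125
χ² = Σ (O − E)² / E
  red: (1012 − 1009.125)² / 1009.125 = 0.0082
  sandy: (662 − 672.75)² / 672.75 = 0.1718
  white: (120 − 112.125)² / 112.125 = 0.5531
χ² = 0.0082 + 0.1718 + 0.5531 = 0.7331 ≈ 0.733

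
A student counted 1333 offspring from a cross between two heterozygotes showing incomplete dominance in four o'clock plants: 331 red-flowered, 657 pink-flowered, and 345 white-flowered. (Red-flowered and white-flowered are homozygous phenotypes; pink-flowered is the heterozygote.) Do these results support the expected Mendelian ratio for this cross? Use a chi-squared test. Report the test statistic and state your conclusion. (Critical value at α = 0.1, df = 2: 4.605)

0.565; consistent

With incomplete dominance, a heterozygote × heterozygote cross gives a 1:2:1 phenotypic ratio.
Total ratio parts = 4. Expected numbers out of 1333:
  red-flowered: 1333 × 1/4 = 333.25
  pink-flowered: 1333 × 2/4 = 666.5
  white-flowered: 1333 × 1/4 = 333.25
χ² = Σ (O − E)² / E
  red-flowered: (331 − 333.25)² / 333.25 = 0.0152
  pink-flowered: (657 − 666.5)² / 666.5 = 0.1354
  white-flowered: (345 − 333.25)² / 333.25 = 0.4143
χ² = 0.0152 + 0.1354 + 0.4143 = 0.5649 ≈ 0.565
Degrees of freedom = 3 − 1 = 2; critical value at α = 0.1 is 4.605.
Since 0.565 < 4.605, we fail to reject the null hypothesis — the data are consistent with the 1:2:1 ratio.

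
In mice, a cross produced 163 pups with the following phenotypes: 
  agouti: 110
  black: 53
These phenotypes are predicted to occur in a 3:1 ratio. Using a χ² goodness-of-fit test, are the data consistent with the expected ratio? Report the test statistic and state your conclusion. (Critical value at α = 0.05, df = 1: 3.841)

Under the 3:1 hypothesis (Σ ratio = 4, N = 163):
  agouti: 163 × 3/4 = 122.25
  black: 163 × 1/4 = 40.75
χ² = Σ (O − E)² / E
  agouti: (110 − 122.25)² / 122.25 = 1.2275
  black: (53 − 40.75)² / 40.75 = 3.6825
χ² = 1.2275 + 3.6825 = 4.910
Degrees of freedom = 2 − 1 = 1; critical value at α = 0.05 is 3.841.
Since 4.910 > 3.841, we reject the null hypothesis — the data do not fit the 3:1 ratio.

4.910; not consistent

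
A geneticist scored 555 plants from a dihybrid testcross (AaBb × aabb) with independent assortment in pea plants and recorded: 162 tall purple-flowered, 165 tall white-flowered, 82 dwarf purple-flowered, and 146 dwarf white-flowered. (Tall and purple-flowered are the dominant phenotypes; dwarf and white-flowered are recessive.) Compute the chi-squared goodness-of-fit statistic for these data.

32.452

A dihybrid testcross with independent assortment gives a 1:1:1:1 ratio.
Under the 1:1:1:1 hypothesis (Σ ratio = 4, N = 555):
  tall purple-flowered: 555 × 1/4 = 138.75
  tall white-flowered: 555 × 1/4 = 138.75
  dwarf purple-flowered: 555 × 1/4 = 138.75
  dwarf white-flowered: 555 × 1/4 = 138.75
χ² = Σ (O − E)² / E
  tall purple-flowered: (162 − 138.75)² / 138.75 = 3.8959
  tall white-flowered: (165 − 138.75)² / 138.75 = 4.9662
  dwarf purple-flowered: (82 − 138.75)² / 138.75 = 23.2113
  dwarf white-flowered: (146 − 138.75)² / 138.75 = 0.3788
χ² = 3.8959 + 4.9662 + 23.2113 + 0.3788 = 32.4522 ≈ 32.452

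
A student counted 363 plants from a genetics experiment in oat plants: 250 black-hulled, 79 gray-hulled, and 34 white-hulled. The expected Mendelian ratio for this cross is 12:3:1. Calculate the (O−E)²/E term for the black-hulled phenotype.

Expected counts for N = 363 under a 12:3:1 ratio (total parts = 16):
  black-hulled: 363 × 12/16 = 272.25
  gray-hulled: 363 × 3/16 = 68.0625
  white-hulled: 363 × 1/16 = 22.6875
Contribution of black-hulled: (250 − 272.25)² / 272.25 = 1.8184

1.818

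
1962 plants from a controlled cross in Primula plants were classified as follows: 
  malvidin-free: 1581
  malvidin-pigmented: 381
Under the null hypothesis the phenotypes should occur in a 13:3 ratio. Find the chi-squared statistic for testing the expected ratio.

Total ratio parts = 16. Expected numbers out of 1962:
  malvidin-free: 1962 × 13/16 = 1594.125
  malvidin-pigmented: 1962 × 3/16 = 367.875
χ² = Σ (O − E)² / E
  malvidin-free: (1581 − 1594.125)² / 1594.125 = 0.1081
  malvidin-pigmented: (381 − 367.875)² / 367.875 = 0.4683
χ² = 0.1081 + 0.4683 = 0.5764 ≈ 0.576

0.576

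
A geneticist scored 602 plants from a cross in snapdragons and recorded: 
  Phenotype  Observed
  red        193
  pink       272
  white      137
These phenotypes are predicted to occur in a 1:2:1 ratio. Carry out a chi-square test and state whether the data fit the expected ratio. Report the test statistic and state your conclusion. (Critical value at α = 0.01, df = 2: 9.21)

16.007; not consistent

Under the 1:2:1 hypothesis (Σ ratio = 4, N = 602):
  red: 602 × 1/4 = 150.5
  pink: 602 × 2/4 = 301
  white: 602 × 1/4 = 150.5
χ² = Σ (O − E)² / E
  red: (193 − 150.5)² / 150.5 = 12.0017
  pink: (272 − 301)² / 301 = 2.7940
  white: (137 − 150.5)² / 150.5 = 1.2110
χ² = 12.0017 + 2.7940 + 1.2110 = 16.0067 ≈ 16.007
Degrees of freedom = 3 − 1 = 2; critical value at α = 0.01 is 9.21.
Since 16.007 > 9.21, we reject the null hypothesis — the data do not fit the 1:2:1 ratio.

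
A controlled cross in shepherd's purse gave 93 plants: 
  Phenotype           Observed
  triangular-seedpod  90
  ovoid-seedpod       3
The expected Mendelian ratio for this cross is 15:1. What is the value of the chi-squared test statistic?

1.452

The 15:1 ratio has 16 parts, so with N = 93 the expected counts are:
  triangular-seedpod: 93 × 15/16 = 87.1875
  ovoid-seedpod: 93 × 1/16 = 5.8125
χ² = Σ (O − E)² / E
  triangular-seedpod: (90 − 87.1875)² / 87.1875 = 0.0907
  ovoid-seedpod: (3 − 5.8125)² / 5.8125 = 1.3609
χ² = 0.0907 + 1.3609 = 1.4516 ≈ 1.452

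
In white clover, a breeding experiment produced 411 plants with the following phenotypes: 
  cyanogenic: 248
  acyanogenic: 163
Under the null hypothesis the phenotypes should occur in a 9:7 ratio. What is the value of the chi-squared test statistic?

Expected counts for N = 411 under a 9:7 ratio (total parts = 16):
  cyanogenic: 411 × 9/16 = 231.1875
  acyanogenic: 411 × 7/16 = 179.8125
χ² = Σ (O − E)² / E
  cyanogenic: (248 − 231.1875)² / 231.1875 = 1.2226
  acyanogenic: (163 − 179.8125)² / 179.8125 = 1.5720
χ² = 1.2226 + 1.5720 = 2.7946 ≈ 2.795

2.795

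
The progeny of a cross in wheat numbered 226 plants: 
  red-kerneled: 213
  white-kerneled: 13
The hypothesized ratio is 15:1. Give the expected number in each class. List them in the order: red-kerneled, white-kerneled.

211.875, 14.125

Under the 15:1 hypothesis (Σ ratio = 16, N = 226):
  red-kerneled: 226 × 15/16 = 211.875
  white-kerneled: 226 × 1/16 = 14.125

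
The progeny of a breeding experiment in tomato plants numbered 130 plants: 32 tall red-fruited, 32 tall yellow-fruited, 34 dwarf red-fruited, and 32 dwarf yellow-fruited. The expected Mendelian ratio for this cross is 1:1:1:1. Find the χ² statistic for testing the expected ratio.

0.092

Under the 1:1:1:1 hypothesis (Σ ratio = 4, N = 130):
  tall red-fruited: 130 × 1/4 = 32.5
  tall yellow-fruited: 130 × 1/4 = 32.5
  dwarf red-fruited: 130 × 1/4 = 32.5
  dwarf yellow-fruited: 130 × 1/4 = 32.5
χ² = Σ (O − E)² / E
  tall red-fruited: (32 − 32.5)² / 32.5 = 0.0077
  tall yellow-fruited: (32 − 32.5)² / 32.5 = 0.0077
  dwarf red-fruited: (34 − 32.5)² / 32.5 = 0.0692
  dwarf yellow-fruited: (32 − 32.5)² / 32.5 = 0.0077
χ² = 0.0077 + 0.0077 + 0.0692 + 0.0077 = 0.0923 ≈ 0.092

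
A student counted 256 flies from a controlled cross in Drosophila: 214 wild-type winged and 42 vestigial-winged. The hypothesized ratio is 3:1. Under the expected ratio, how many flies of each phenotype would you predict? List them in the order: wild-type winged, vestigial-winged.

The 3:1 ratio has 4 parts, so with N = 256 the expected counts are:
  wild-type winged: 256 × 3/4 = 192
  vestigial-winged: 256 × 1/4 = 64

192, 64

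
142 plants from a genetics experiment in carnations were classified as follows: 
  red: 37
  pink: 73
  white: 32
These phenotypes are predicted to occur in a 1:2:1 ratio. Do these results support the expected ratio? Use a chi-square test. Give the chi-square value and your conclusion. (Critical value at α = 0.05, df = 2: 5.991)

0.465; consistent

Total ratio parts = 4. Expected numbers out of 142:
  red: 142 × 1/4 = 35.5
  pink: 142 × 2/4 = 71
  white: 142 × 1/4 = 35.5
χ² = Σ (O − E)² / E
  red: (37 − 35.5)² / 35.5 = 0.0634
  pink: (73 − 71)² / 71 = 0.0563
  white: (32 − 35.5)² / 35.5 = 0.3451
χ² = 0.0634 + 0.0563 + 0.3451 = 0.4648 ≈ 0.465
Degrees of freedom = 3 − 1 = 2; critical value at α = 0.05 is 5.991.
Since 0.465 < 5.991, we fail to reject the null hypothesis — the data are consistent with the 1:2:1 ratio.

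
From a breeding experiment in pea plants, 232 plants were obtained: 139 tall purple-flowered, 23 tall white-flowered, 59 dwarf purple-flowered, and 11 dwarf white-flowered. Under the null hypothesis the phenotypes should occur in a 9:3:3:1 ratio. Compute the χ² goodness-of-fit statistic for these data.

16.582

Expected counts for N = 232 under a 9:3:3:1 ratio (total parts = 16):
  tall purple-flowered: 232 × 9/16 = 130.5
  tall white-flowered: 232 × 3/16 = 43.5
  dwarf purple-flowered: 232 × 3/16 = 43.5
  dwarf white-flowered: 232 × 1/16 = 14.5
χ² = Σ (O − E)² / E
  tall purple-flowered: (139 − 130.5)² / 130.5 = 0.5536
  tall white-flowered: (23 − 43.5)² / 43.5 = 9.6609
  dwarf purple-flowered: (59 − 43.5)² / 43.5 = 5.5230
  dwarf white-flowered: (11 − 14.5)² / 14.5 = 0.8448
χ² = 0.5536 + 9.6609 + 5.5230 + 0.8448 = 16.5823 ≈ 16.582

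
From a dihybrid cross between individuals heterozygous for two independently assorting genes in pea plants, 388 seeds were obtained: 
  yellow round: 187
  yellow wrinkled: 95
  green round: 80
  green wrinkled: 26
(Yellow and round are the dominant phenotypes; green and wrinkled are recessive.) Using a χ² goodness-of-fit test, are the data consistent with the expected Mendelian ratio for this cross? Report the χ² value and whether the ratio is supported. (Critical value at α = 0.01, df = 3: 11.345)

A dihybrid F₂ with independent assortment and complete dominance at both loci gives a 9:3:3:1 phenotypic ratio.
Under the 9:3:3:1 hypothesis (Σ ratio = 16, N = 388):
  yellow round: 388 × 9/16 = 218.25
  yellow wrinkled: 388 × 3/16 = 72.75
  green round: 388 × 3/16 = 72.75
  green wrinkled: 388 × 1/16 = 24.25
χ² = Σ (O − E)² / E
  yellow round: (187 − 218.25)² / 218.25 = 4.4745
  yellow wrinkled: (95 − 72.75)² / 72.75 = 6.8050
  green round: (80 − 72.75)² / 72.75 = 0.7225
  green wrinkled: (26 − 24.25)² / 24.25 = 0.1263
χ² = 4.4745 + 6.8050 + 0.7225 + 0.1263 = 12.1283 ≈ 12.128
Degrees of freedom = 4 − 1 = 3; critical value at α = 0.01 is 11.345.
Since 12.128 > 11.345, we reject the null hypothesis — the data do not fit the 9:3:3:1 ratio.

12.128; not consistent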